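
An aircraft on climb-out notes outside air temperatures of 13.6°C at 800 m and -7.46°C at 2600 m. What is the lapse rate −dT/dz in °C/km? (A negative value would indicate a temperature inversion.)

Γ = −ΔT/Δz = (13.6 − (-7.46)) / (2600 − 800) m
  = 21.06°C / 1.8 km = 11.7°C/km

11.7°C/km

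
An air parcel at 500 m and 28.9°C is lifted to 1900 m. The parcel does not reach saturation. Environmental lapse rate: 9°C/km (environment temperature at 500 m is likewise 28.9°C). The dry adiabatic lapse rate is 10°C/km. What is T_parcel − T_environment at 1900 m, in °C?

Parcel:
  500 → 1900 m (dry, 10°C/km): ΔT = -10 × 1.4 = -14°C → T = 14.9°C
Environment:
  500 → 1900 m (environment, 9°C/km): ΔT = -9 × 1.4 = -12.6°C → T = 16.3°C
T_parcel − T_env = 14.9 − 16.3 = -1.4°C

-1.4°C (parcel cooler than environment)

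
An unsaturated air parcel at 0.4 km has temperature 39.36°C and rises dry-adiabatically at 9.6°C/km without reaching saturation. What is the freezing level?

4.5 km

Height above start = (39.36 − 0) / 9.6 = 4.1 km
Altitude = 400 m + 4100 m = 4500 m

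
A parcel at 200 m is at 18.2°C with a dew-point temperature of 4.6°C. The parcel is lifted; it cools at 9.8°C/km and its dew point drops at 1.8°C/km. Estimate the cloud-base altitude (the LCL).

T and T_d converge at 9.8 − 1.8 = 8°C per km
Height above start = (18.2 − 4.6) / 8 = 1.7 km
LCL altitude = 200 m + 1700 m = 1900 m

1900 m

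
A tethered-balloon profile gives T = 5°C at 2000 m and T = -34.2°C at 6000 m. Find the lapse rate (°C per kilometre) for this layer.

Γ = −ΔT/Δz = (5 − (-34.2)) / (6000 − 2000) m
  = 39.2°C / 4 km = 9.8°C/km

9.8°C/km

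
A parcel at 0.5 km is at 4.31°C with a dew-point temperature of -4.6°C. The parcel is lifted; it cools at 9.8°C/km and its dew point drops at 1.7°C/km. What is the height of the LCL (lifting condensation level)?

T and T_d converge at 9.8 − 1.7 = 8.1°C per km
Height above start = (4.31 − (-4.6)) / 8.1 = 1.1 km
LCL altitude = 500 m + 1100 m = 1600 m

1.6 km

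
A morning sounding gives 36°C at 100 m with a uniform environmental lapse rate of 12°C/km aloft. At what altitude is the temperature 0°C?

Height above start = (36 − 0) / 12 = 3 km
Altitude = 100 m + 3000 m = 3100 m

3100 m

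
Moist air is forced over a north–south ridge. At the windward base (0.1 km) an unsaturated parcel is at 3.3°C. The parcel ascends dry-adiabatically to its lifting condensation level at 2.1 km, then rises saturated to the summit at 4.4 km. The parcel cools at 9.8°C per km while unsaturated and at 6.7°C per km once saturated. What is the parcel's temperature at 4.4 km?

100–2100 m, dry: Δz = 2 km ⇒ ΔT = -19.6°C; T = -16.3°C
2100–4400 m, saturated: Δz = 2.3 km ⇒ ΔT = -15.41°C; T = -31.71°C

-31.71°C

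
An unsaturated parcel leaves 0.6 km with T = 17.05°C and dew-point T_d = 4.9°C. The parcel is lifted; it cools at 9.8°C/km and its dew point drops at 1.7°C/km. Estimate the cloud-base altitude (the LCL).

T and T_d converge at 9.8 − 1.7 = 8.1°C per km
Height above start = (17.05 − 4.9) / 8.1 = 1.5 km
LCL altitude = 600 m + 1500 m = 2100 m

2.1 km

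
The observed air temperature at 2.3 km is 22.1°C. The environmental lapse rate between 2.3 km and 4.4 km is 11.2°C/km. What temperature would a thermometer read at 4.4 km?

2300 → 4400 m (environmental, 11.2°C/km): ΔT = -11.2 × 2.1 = -23.52°C → T = -1.42°C

-1.42°C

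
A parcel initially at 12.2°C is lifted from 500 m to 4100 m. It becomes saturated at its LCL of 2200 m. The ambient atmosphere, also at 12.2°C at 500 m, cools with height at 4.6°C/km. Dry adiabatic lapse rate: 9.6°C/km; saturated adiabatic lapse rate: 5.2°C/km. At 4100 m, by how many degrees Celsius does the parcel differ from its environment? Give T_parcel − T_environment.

-9.64°C (parcel cooler than environment)

Parcel:
  500–2200 m, dry: Δz = 1.7 km ⇒ ΔT = -16.32°C; T = -4.12°C
  2200–4100 m, saturated: Δz = 1.9 km ⇒ ΔT = -9.88°C; T = -14°C
Environment:
  500–4100 m, environment: Δz = 3.6 km ⇒ ΔT = -16.56°C; T = -4.36°C
T_parcel − T_env = -14 − (-4.36) = -9.64°C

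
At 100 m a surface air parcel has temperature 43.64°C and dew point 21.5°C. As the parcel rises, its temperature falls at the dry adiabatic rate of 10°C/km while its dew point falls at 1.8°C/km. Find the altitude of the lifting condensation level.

T and T_d converge at 10 − 1.8 = 8.2°C per km
Height above start = (43.64 − 21.5) / 8.2 = 2.7 km
LCL altitude = 100 m + 2700 m = 2800 m

2800 m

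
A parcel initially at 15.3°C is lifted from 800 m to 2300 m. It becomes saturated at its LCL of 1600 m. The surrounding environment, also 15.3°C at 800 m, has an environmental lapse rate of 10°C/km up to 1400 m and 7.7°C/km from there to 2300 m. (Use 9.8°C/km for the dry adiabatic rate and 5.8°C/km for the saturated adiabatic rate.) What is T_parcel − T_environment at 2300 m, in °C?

Parcel:
  800–1600 m, dry: Δz = 0.8 km ⇒ ΔT = -7.84°C; T = 7.46°C
  1600–2300 m, saturated: Δz = 0.7 km ⇒ ΔT = -4.06°C; T = 3.4°C
Environment:
  800–1400 m, environment, lower layer: Δz = 0.6 km ⇒ ΔT = -6°C; T = 9.3°C
  1400–2300 m, environment, upper layer: Δz = 0.9 km ⇒ ΔT = -6.93°C; T = 2.37°C
T_parcel − T_env = 3.4 − 2.37 = +1.03°C

+1.03°C (parcel warmer than environment)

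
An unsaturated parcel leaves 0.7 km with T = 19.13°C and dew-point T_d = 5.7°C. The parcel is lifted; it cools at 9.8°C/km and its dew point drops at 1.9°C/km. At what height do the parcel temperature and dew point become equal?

2.4 km

T and T_d converge at 9.8 − 1.9 = 7.9°C per km
Height above start = (19.13 − 5.7) / 7.9 = 1.7 km
LCL altitude = 700 m + 1700 m = 2400 m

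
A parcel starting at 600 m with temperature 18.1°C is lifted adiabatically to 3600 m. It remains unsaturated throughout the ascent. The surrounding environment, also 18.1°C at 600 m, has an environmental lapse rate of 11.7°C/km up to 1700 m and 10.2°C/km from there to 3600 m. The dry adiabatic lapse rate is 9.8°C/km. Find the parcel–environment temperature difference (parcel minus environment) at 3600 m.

Parcel:
  From 600 m to 3600 m (dry): cools by 9.8 × 3 = 29.4°C, giving -11.3°C.
Environment:
  From 600 m to 1700 m (environment, lower layer): cools by 11.7 × 1.1 = 12.87°C, giving 5.23°C.
  From 1700 m to 3600 m (environment, upper layer): cools by 10.2 × 1.9 = 19.38°C, giving -14.15°C.
T_parcel − T_env = -11.3 − (-14.15) = +2.85°C

+2.85°C (parcel warmer than environment)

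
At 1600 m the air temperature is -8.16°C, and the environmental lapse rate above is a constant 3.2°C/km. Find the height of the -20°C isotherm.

Height above start = (-8.16 − (-20)) / 3.2 = 3.7 km
Altitude = 1600 m + 3700 m = 5300 m

5300 m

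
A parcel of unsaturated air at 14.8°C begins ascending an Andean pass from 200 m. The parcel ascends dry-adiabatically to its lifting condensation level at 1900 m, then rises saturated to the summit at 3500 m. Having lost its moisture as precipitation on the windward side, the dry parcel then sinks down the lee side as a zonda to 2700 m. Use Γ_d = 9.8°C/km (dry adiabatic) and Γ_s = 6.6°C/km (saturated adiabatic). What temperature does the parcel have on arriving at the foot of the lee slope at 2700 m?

Dry to 1900 m: -9.8 × 1.7 km = -16.66°C, so T = -1.86°C.
Saturated to 3500 m: -6.6 × 1.6 km = -10.56°C, so T = -12.42°C.
Dry descent to 2700 m: +9.8 × 0.8 km = +7.84°C, so T = -4.58°C.

-4.58°C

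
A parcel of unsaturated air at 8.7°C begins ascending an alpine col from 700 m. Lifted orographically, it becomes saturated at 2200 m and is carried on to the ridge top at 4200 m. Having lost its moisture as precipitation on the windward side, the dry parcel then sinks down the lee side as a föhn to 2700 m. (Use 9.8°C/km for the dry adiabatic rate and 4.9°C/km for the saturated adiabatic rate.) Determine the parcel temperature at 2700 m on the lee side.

700 → 2200 m (dry, 9.8°C/km): ΔT = -9.8 × 1.5 = -14.7°C → T = -6°C
2200 → 4200 m (saturated, 4.9°C/km): ΔT = -4.9 × 2 = -9.8°C → T = -15.8°C
4200 → 2700 m (dry descent, 9.8°C/km): ΔT = +9.8 × 1.5 = +14.7°C → T = -1.1°C

-1.1°C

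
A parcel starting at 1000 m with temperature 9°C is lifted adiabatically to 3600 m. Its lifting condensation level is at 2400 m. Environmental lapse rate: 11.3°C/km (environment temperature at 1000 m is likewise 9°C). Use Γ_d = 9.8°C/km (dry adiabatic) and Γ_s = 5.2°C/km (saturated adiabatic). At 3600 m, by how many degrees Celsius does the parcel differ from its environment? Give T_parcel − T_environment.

Parcel:
  From 1000 m to 2400 m (dry): cools by 9.8 × 1.4 = 13.72°C, giving -4.72°C.
  From 2400 m to 3600 m (saturated): cools by 5.2 × 1.2 = 6.24°C, giving -10.96°C.
Environment:
  From 1000 m to 3600 m (environment): cools by 11.3 × 2.6 = 29.38°C, giving -20.38°C.
T_parcel − T_env = -10.96 − (-20.38) = +9.42°C

+9.42°C (parcel warmer than environment)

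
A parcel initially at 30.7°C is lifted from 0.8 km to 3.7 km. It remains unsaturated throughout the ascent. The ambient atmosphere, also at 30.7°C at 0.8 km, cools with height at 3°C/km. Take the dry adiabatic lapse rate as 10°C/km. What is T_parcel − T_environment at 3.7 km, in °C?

Parcel:
  Dry to 3700 m: -10 × 2.9 km = -29°C, so T = 1.7°C.
Environment:
  Environment to 3700 m: -3 × 2.9 km = -8.7°C, so T = 22°C.
T_parcel − T_env = 1.7 − 22 = -20.3°C

-20.3°C (parcel cooler than environment)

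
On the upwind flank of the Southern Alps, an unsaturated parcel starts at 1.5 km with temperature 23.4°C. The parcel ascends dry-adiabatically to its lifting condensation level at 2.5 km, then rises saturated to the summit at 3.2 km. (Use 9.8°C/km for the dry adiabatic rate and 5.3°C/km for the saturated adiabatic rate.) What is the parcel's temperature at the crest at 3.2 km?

Dry to 2500 m: -9.8 × 1 km = -9.8°C, so T = 13.6°C.
Saturated to 3200 m: -5.3 × 0.7 km = -3.71°C, so T = 9.89°C.

9.89°C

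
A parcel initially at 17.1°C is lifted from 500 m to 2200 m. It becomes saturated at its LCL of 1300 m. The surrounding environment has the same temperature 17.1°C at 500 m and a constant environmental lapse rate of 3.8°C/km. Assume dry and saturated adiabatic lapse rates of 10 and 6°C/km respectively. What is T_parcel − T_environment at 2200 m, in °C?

-6.94°C (parcel cooler than environment)

Parcel:
  500–1300 m, dry: Δz = 0.8 km ⇒ ΔT = -8°C; T = 9.1°C
  1300–2200 m, saturated: Δz = 0.9 km ⇒ ΔT = -5.4°C; T = 3.7°C
Environment:
  500–2200 m, environment: Δz = 1.7 km ⇒ ΔT = -6.46°C; T = 10.64°C
T_parcel − T_env = 3.7 − 10.64 = -6.94°C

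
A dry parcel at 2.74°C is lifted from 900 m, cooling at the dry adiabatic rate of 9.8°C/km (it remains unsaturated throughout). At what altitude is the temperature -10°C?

2200 m

Height above start = (2.74 − (-10)) / 9.8 = 1.3 km
Altitude = 900 m + 1300 m = 2200 m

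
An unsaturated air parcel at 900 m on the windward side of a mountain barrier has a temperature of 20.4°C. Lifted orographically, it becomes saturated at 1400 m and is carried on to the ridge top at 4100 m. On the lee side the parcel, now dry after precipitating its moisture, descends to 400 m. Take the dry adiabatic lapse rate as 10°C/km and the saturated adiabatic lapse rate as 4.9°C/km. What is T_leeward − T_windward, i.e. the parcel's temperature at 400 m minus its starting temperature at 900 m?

+18.77°C

From 900 m to 1400 m (dry): cools by 10 × 0.5 = 5°C, giving 15.4°C.
From 1400 m to 4100 m (saturated): cools by 4.9 × 2.7 = 13.23°C, giving 2.17°C.
From 4100 m to 400 m (dry descent): warms by 10 × 3.7 = 37°C, giving 39.17°C.
Net change vs windward start: 39.17 − 20.4 = +18.77°C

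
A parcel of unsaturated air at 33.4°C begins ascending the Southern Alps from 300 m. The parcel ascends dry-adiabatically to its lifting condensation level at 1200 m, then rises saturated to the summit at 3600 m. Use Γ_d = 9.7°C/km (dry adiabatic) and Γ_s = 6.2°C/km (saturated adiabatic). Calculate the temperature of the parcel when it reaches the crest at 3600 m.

9.79°C

From 300 m to 1200 m (dry): cools by 9.7 × 0.9 = 8.73°C, giving 24.67°C.
From 1200 m to 3600 m (saturated): cools by 6.2 × 2.4 = 14.88°C, giving 9.79°C.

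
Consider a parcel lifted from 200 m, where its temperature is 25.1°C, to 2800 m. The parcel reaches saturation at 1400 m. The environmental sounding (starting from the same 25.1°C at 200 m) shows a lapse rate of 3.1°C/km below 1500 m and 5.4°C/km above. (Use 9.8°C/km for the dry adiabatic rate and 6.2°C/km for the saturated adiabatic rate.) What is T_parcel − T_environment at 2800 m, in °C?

Parcel:
  200 → 1400 m (dry, 9.8°C/km): ΔT = -9.8 × 1.2 = -11.76°C → T = 13.34°C
  1400 → 2800 m (saturated, 6.2°C/km): ΔT = -6.2 × 1.4 = -8.68°C → T = 4.66°C
Environment:
  200 → 1500 m (environment, lower layer, 3.1°C/km): ΔT = -3.1 × 1.3 = -4.03°C → T = 21.07°C
  1500 → 2800 m (environment, upper layer, 5.4°C/km): ΔT = -5.4 × 1.3 = -7.02°C → T = 14.05°C
T_parcel − T_env = 4.66 − 14.05 = -9.39°C

-9.39°C (parcel cooler than environment)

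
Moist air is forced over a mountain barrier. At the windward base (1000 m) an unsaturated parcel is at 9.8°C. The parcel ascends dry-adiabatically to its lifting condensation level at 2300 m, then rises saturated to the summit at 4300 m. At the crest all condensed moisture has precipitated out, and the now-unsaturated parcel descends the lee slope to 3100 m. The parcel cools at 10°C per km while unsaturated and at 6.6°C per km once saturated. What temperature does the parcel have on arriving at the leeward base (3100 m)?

1000 → 2300 m (dry, 10°C/km): ΔT = -10 × 1.3 = -13°C → T = -3.2°C
2300 → 4300 m (saturated, 6.6°C/km): ΔT = -6.6 × 2 = -13.2°C → T = -16.4°C
4300 → 3100 m (dry descent, 10°C/km): ΔT = +10 × 1.2 = +12°C → T = -4.4°C

-4.4°C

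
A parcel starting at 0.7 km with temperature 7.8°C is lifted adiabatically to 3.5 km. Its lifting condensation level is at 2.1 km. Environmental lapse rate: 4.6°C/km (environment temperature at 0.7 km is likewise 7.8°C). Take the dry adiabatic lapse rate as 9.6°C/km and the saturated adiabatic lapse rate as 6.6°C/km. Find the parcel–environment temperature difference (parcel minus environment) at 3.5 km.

Parcel:
  700 → 2100 m (dry, 9.6°C/km): ΔT = -9.6 × 1.4 = -13.44°C → T = -5.64°C
  2100 → 3500 m (saturated, 6.6°C/km): ΔT = -6.6 × 1.4 = -9.24°C → T = -14.88°C
Environment:
  700 → 3500 m (environment, 4.6°C/km): ΔT = -4.6 × 2.8 = -12.88°C → T = -5.08°C
T_parcel − T_env = -14.88 − (-5.08) = -9.8°C

-9.8°C (parcel cooler than environment)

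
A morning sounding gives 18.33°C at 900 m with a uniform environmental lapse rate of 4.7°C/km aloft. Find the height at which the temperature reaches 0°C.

Height above start = (18.33 − 0) / 4.7 = 3.9 km
Altitude = 900 m + 3900 m = 4800 m

4800 m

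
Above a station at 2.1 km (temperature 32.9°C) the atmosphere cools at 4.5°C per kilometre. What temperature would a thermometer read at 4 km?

24.35°C

Environmental to 4000 m: -4.5 × 1.9 km = -8.55°C, so T = 24.35°C.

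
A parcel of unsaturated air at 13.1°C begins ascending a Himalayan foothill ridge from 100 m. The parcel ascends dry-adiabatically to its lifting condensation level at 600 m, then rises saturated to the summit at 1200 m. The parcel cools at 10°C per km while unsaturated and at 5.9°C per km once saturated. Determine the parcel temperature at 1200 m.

4.56°C

Dry to 600 m: -10 × 0.5 km = -5°C, so T = 8.1°C.
Saturated to 1200 m: -5.9 × 0.6 km = -3.54°C, so T = 4.56°C.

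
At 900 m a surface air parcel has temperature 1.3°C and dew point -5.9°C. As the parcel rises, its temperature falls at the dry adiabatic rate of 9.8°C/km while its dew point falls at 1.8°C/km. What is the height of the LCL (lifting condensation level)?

T and T_d converge at 9.8 − 1.8 = 8°C per km
Height above start = (1.3 − (-5.9)) / 8 = 0.9 km
LCL altitude = 900 m + 900 m = 1800 m

1800 m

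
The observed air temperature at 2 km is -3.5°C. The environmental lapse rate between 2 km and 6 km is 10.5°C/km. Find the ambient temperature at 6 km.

-45.5°C

2000 → 6000 m (environmental, 10.5°C/km): ΔT = -10.5 × 4 = -42°C → T = -45.5°C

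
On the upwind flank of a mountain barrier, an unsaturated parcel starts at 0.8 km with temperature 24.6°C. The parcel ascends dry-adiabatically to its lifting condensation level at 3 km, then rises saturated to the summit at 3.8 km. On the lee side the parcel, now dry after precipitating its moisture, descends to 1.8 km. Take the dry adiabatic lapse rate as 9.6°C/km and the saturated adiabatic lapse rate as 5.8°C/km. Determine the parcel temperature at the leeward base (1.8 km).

From 800 m to 3000 m (dry): cools by 9.6 × 2.2 = 21.12°C, giving 3.48°C.
From 3000 m to 3800 m (saturated): cools by 5.8 × 0.8 = 4.64°C, giving -1.16°C.
From 3800 m to 1800 m (dry descent): warms by 9.6 × 2 = 19.2°C, giving 18.04°C.

18.04°C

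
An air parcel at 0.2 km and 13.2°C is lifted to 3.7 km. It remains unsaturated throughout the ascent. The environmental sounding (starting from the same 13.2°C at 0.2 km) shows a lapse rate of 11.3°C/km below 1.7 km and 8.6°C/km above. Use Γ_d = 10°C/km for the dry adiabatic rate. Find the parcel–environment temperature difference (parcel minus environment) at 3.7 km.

Parcel:
  From 200 m to 3700 m (dry): cools by 10 × 3.5 = 35°C, giving -21.8°C.
Environment:
  From 200 m to 1700 m (environment, lower layer): cools by 11.3 × 1.5 = 16.95°C, giving -3.75°C.
  From 1700 m to 3700 m (environment, upper layer): cools by 8.6 × 2 = 17.2°C, giving -20.95°C.
T_parcel − T_env = -21.8 − (-20.95) = -0.85°C

-0.85°C (parcel cooler than environment)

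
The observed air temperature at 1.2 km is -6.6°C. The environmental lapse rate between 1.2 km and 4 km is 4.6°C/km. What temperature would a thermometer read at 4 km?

1200–4000 m, environmental: Δz = 2.8 km ⇒ ΔT = -12.88°C; T = -19.48°C

-19.48°C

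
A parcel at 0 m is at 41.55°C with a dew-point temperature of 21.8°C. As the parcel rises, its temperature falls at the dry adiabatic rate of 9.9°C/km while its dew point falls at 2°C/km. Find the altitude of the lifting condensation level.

2500 m

T and T_d converge at 9.9 − 2 = 7.9°C per km
Height above start = (41.55 − 21.8) / 7.9 = 2.5 km
LCL altitude = 0 m + 2500 m = 2500 m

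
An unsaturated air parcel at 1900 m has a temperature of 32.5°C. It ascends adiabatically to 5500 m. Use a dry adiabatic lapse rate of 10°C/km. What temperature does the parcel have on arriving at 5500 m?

1900–5500 m, dry adiabatic: Δz = 3.6 km ⇒ ΔT = -36°C; T = -3.5°C

-3.5°C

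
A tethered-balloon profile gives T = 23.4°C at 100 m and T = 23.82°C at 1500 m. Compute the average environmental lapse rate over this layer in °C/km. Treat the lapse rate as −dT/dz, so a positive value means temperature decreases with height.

Γ = −ΔT/Δz = (23.4 − 23.82) / (1500 − 100) m
  = -0.42°C / 1.4 km = -0.3°C/km

-0.3°C/km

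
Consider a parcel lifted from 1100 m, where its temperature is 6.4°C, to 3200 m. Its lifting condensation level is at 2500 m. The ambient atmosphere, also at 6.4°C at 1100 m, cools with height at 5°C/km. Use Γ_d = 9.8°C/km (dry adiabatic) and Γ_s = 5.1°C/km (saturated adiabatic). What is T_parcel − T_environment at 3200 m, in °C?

Parcel:
  1100 → 2500 m (dry, 9.8°C/km): ΔT = -9.8 × 1.4 = -13.72°C → T = -7.32°C
  2500 → 3200 m (saturated, 5.1°C/km): ΔT = -5.1 × 0.7 = -3.57°C → T = -10.89°C
Environment:
  1100 → 3200 m (environment, 5°C/km): ΔT = -5 × 2.1 = -10.5°C → T = -4.1°C
T_parcel − T_env = -10.89 − (-4.1) = -6.79°C

-6.79°C (parcel cooler than environment)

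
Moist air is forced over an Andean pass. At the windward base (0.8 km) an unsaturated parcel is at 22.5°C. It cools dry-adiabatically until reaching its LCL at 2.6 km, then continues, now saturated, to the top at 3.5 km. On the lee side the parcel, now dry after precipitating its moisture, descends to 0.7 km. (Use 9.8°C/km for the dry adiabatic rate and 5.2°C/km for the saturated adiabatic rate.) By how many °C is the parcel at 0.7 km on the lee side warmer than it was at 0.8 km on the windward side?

+5.12°C

From 800 m to 2600 m (dry): cools by 9.8 × 1.8 = 17.64°C, giving 4.86°C.
From 2600 m to 3500 m (saturated): cools by 5.2 × 0.9 = 4.68°C, giving 0.18°C.
From 3500 m to 700 m (dry descent): warms by 9.8 × 2.8 = 27.44°C, giving 27.62°C.
Net change vs windward start: 27.62 − 22.5 = +5.12°C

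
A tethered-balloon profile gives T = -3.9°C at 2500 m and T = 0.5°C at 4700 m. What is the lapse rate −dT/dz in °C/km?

-2°C/km

Γ = −ΔT/Δz = (-3.9 − 0.5) / (4700 − 2500) m
  = -4.4°C / 2.2 km = -2°C/km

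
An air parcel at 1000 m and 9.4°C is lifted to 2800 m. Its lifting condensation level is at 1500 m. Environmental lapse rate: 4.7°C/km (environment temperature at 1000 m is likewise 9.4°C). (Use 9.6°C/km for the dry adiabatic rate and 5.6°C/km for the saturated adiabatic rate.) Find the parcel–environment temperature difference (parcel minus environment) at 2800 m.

-3.62°C (parcel cooler than environment)

Parcel:
  1000 → 1500 m (dry, 9.6°C/km): ΔT = -9.6 × 0.5 = -4.8°C → T = 4.6°C
  1500 → 2800 m (saturated, 5.6°C/km): ΔT = -5.6 × 1.3 = -7.28°C → T = -2.68°C
Environment:
  1000 → 2800 m (environment, 4.7°C/km): ΔT = -4.7 × 1.8 = -8.46°C → T = 0.94°C
T_parcel − T_env = -2.68 − 0.94 = -3.62°C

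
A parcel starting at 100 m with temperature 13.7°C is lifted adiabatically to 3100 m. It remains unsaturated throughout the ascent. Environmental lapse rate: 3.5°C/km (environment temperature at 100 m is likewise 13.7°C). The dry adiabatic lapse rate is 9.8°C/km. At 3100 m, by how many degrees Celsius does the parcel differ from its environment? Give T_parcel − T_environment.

Parcel:
  Dry to 3100 m: -9.8 × 3 km = -29.4°C, so T = -15.7°C.
Environment:
  Environment to 3100 m: -3.5 × 3 km = -10.5°C, so T = 3.2°C.
T_parcel − T_env = -15.7 − 3.2 = -18.9°C

-18.9°C (parcel cooler than environment)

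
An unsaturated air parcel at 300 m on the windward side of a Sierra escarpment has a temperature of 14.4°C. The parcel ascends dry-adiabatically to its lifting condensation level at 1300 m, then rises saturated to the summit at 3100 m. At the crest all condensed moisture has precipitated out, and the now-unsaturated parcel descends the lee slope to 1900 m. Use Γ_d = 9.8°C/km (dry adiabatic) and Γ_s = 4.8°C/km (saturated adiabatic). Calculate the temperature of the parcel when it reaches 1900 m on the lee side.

300–1300 m, dry: Δz = 1 km ⇒ ΔT = -9.8°C; T = 4.6°C
1300–3100 m, saturated: Δz = 1.8 km ⇒ ΔT = -8.64°C; T = -4.04°C
3100–1900 m, dry descent: Δz = 1.2 km ⇒ ΔT = +11.76°C; T = 7.72°C

7.72°C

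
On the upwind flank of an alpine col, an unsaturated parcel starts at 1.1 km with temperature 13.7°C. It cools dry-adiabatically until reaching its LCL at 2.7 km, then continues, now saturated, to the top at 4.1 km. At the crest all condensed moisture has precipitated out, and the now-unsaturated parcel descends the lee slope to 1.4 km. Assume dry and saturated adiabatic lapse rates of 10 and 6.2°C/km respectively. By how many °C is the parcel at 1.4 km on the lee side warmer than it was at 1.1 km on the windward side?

1100 → 2700 m (dry, 10°C/km): ΔT = -10 × 1.6 = -16°C → T = -2.3°C
2700 → 4100 m (saturated, 6.2°C/km): ΔT = -6.2 × 1.4 = -8.68°C → T = -10.98°C
4100 → 1400 m (dry descent, 10°C/km): ΔT = +10 × 2.7 = +27°C → T = 16.02°C
Net change vs windward start: 16.02 − 13.7 = +2.32°C

+2.32°C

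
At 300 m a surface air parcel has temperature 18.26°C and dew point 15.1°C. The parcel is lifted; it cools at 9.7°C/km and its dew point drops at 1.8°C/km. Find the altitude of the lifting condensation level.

700 m

T and T_d converge at 9.7 − 1.8 = 7.9°C per km
Height above start = (18.26 − 15.1) / 7.9 = 0.4 km
LCL altitude = 300 m + 400 m = 700 m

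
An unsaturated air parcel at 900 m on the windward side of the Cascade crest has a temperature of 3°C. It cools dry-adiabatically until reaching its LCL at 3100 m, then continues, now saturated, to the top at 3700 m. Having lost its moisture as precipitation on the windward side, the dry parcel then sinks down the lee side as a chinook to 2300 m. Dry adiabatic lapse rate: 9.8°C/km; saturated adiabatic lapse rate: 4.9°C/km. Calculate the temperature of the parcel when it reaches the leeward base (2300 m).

-7.78°C

From 900 m to 3100 m (dry): cools by 9.8 × 2.2 = 21.56°C, giving -18.56°C.
From 3100 m to 3700 m (saturated): cools by 4.9 × 0.6 = 2.94°C, giving -21.5°C.
From 3700 m to 2300 m (dry descent): warms by 9.8 × 1.4 = 13.72°C, giving -7.78°C.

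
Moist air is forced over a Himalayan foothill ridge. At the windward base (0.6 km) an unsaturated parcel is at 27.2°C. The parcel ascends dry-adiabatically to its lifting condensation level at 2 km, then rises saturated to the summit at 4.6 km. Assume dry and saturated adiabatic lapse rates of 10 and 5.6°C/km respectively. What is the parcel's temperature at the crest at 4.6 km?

-1.36°C

600–2000 m, dry: Δz = 1.4 km ⇒ ΔT = -14°C; T = 13.2°C
2000–4600 m, saturated: Δz = 2.6 km ⇒ ΔT = -14.56°C; T = -1.36°C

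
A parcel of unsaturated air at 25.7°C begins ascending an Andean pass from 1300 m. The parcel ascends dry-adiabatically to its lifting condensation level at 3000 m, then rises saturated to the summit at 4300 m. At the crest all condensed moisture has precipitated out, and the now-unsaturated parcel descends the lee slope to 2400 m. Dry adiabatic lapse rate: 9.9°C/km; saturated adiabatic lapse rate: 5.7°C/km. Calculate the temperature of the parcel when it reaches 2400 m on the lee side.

20.27°C

1300 → 3000 m (dry, 9.9°C/km): ΔT = -9.9 × 1.7 = -16.83°C → T = 8.87°C
3000 → 4300 m (saturated, 5.7°C/km): ΔT = -5.7 × 1.3 = -7.41°C → T = 1.46°C
4300 → 2400 m (dry descent, 9.9°C/km): ΔT = +9.9 × 1.9 = +18.81°C → T = 20.27°C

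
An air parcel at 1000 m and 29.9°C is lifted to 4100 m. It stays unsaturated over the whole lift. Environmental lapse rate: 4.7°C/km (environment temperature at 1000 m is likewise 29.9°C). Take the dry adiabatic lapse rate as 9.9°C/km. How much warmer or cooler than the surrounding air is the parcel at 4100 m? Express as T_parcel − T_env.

Parcel:
  Dry to 4100 m: -9.9 × 3.1 km = -30.69°C, so T = -0.79°C.
Environment:
  Environment to 4100 m: -4.7 × 3.1 km = -14.57°C, so T = 15.33°C.
T_parcel − T_env = -0.79 − 15.33 = -16.12°C

-16.12°C (parcel cooler than environment)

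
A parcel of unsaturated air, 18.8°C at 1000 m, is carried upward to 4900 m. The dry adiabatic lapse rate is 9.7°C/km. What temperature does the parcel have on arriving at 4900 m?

-19.03°C

From 1000 m to 4900 m (dry adiabatic): cools by 9.7 × 3.9 = 37.83°C, giving -19.03°C.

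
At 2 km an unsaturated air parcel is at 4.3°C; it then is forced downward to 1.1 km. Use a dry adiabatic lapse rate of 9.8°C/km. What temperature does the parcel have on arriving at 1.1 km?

13.12°C

2000–1100 m, dry adiabatic: Δz = 0.9 km ⇒ ΔT = +8.82°C; T = 13.12°C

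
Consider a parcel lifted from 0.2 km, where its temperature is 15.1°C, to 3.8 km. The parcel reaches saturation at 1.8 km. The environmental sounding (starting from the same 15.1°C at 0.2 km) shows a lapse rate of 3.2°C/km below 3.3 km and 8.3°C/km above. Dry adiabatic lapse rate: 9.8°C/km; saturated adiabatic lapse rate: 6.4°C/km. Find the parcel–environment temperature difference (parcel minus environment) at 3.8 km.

Parcel:
  Dry to 1800 m: -9.8 × 1.6 km = -15.68°C, so T = -0.58°C.
  Saturated to 3800 m: -6.4 × 2 km = -12.8°C, so T = -13.38°C.
Environment:
  Environment, lower layer to 3300 m: -3.2 × 3.1 km = -9.92°C, so T = 5.18°C.
  Environment, upper layer to 3800 m: -8.3 × 0.5 km = -4.15°C, so T = 1.03°C.
T_parcel − T_env = -13.38 − 1.03 = -14.41°C

-14.41°C (parcel cooler than environment)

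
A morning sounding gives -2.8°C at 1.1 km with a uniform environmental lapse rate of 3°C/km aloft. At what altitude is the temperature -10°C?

Height above start = (-2.8 − (-10)) / 3 = 2.4 km
Altitude = 1100 m + 2400 m = 3500 m

3.5 km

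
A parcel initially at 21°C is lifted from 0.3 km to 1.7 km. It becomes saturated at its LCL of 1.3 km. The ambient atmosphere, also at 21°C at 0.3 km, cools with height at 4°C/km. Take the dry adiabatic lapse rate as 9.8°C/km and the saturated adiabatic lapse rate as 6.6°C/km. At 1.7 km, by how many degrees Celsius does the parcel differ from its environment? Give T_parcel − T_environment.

-6.84°C (parcel cooler than environment)

Parcel:
  300 → 1300 m (dry, 9.8°C/km): ΔT = -9.8 × 1 = -9.8°C → T = 11.2°C
  1300 → 1700 m (saturated, 6.6°C/km): ΔT = -6.6 × 0.4 = -2.64°C → T = 8.56°C
Environment:
  300 → 1700 m (environment, 4°C/km): ΔT = -4 × 1.4 = -5.6°C → T = 15.4°C
T_parcel − T_env = 8.56 − 15.4 = -6.84°C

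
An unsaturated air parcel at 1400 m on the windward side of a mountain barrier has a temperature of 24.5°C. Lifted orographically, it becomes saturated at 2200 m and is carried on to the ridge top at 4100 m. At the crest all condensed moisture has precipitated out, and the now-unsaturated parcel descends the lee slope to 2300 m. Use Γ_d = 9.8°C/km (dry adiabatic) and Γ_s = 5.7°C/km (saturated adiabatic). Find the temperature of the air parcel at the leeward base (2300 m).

1400–2200 m, dry: Δz = 0.8 km ⇒ ΔT = -7.84°C; T = 16.66°C
2200–4100 m, saturated: Δz = 1.9 km ⇒ ΔT = -10.83°C; T = 5.83°C
4100–2300 m, dry descent: Δz = 1.8 km ⇒ ΔT = +17.64°C; T = 23.47°C

23.47°C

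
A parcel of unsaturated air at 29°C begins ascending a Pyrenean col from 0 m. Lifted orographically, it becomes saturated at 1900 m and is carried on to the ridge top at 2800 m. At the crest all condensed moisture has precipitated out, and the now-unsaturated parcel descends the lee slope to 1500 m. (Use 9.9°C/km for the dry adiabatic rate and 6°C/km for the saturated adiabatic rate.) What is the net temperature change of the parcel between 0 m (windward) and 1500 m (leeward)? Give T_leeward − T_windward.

0–1900 m, dry: Δz = 1.9 km ⇒ ΔT = -18.81°C; T = 10.19°C
1900–2800 m, saturated: Δz = 0.9 km ⇒ ΔT = -5.4°C; T = 4.79°C
2800–1500 m, dry descent: Δz = 1.3 km ⇒ ΔT = +12.87°C; T = 17.66°C
Net change vs windward start: 17.66 − 29 = -11.34°C

-11.34°C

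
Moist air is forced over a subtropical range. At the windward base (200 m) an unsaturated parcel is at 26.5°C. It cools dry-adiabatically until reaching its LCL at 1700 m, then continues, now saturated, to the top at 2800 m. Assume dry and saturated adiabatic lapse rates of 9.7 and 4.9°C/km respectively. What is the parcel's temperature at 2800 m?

200 → 1700 m (dry, 9.7°C/km): ΔT = -9.7 × 1.5 = -14.55°C → T = 11.95°C
1700 → 2800 m (saturated, 4.9°C/km): ΔT = -4.9 × 1.1 = -5.39°C → T = 6.56°C

6.56°C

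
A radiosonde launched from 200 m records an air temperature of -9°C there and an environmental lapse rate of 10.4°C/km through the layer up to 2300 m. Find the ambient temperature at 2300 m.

-30.84°C

200 → 2300 m (environmental, 10.4°C/km): ΔT = -10.4 × 2.1 = -21.84°C → T = -30.84°C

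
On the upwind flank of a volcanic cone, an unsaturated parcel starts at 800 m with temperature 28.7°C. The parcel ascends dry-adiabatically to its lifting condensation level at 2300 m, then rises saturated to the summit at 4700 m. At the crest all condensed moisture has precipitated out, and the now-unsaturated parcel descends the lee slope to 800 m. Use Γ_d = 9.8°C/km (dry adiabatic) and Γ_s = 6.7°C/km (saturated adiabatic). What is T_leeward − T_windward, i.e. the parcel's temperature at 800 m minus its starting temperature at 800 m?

800–2300 m, dry: Δz = 1.5 km ⇒ ΔT = -14.7°C; T = 14°C
2300–4700 m, saturated: Δz = 2.4 km ⇒ ΔT = -16.08°C; T = -2.08°C
4700–800 m, dry descent: Δz = 3.9 km ⇒ ΔT = +38.22°C; T = 36.14°C
Net change vs windward start: 36.14 − 28.7 = +7.44°C

+7.44°C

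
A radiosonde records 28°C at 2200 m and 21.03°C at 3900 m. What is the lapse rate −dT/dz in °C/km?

Γ = −ΔT/Δz = (28 − 21.03) / (3900 − 2200) m
  = 6.97°C / 1.7 km = 4.1°C/km

4.1°C/km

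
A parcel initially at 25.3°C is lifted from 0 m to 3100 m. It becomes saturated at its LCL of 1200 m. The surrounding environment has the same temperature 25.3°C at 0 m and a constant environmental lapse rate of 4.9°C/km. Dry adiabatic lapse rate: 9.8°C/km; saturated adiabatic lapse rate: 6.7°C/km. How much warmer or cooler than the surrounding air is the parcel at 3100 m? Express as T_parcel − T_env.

Parcel:
  From 0 m to 1200 m (dry): cools by 9.8 × 1.2 = 11.76°C, giving 13.54°C.
  From 1200 m to 3100 m (saturated): cools by 6.7 × 1.9 = 12.73°C, giving 0.81°C.
Environment:
  From 0 m to 3100 m (environment): cools by 4.9 × 3.1 = 15.19°C, giving 10.11°C.
T_parcel − T_env = 0.81 − 10.11 = -9.3°C

-9.3°C (parcel cooler than environment)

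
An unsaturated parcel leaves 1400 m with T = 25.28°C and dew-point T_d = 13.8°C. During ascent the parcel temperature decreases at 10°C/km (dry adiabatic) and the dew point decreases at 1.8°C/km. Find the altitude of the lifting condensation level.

2800 m

T and T_d converge at 10 − 1.8 = 8.2°C per km
Height above start = (25.28 − 13.8) / 8.2 = 1.4 km
LCL altitude = 1400 m + 1400 m = 2800 m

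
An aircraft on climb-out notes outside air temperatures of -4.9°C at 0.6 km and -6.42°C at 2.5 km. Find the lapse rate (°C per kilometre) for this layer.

Γ = −ΔT/Δz = (-4.9 − (-6.42)) / (2500 − 600) m
  = 1.52°C / 1.9 km = 0.8°C/km

0.8°C/km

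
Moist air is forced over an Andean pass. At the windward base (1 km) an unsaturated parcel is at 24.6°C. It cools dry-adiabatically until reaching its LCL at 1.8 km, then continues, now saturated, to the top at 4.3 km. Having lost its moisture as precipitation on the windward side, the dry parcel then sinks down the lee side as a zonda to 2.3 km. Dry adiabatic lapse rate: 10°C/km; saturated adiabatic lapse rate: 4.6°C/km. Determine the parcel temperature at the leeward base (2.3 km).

Dry to 1800 m: -10 × 0.8 km = -8°C, so T = 16.6°C.
Saturated to 4300 m: -4.6 × 2.5 km = -11.5°C, so T = 5.1°C.
Dry descent to 2300 m: +10 × 2 km = +20°C, so T = 25.1°C.

25.1°C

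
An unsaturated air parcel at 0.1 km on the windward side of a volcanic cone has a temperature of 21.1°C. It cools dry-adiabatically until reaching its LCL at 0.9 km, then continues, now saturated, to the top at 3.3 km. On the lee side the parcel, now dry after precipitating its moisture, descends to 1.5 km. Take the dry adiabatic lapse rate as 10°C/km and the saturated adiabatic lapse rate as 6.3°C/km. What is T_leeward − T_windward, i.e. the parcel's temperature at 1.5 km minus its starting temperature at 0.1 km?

100 → 900 m (dry, 10°C/km): ΔT = -10 × 0.8 = -8°C → T = 13.1°C
900 → 3300 m (saturated, 6.3°C/km): ΔT = -6.3 × 2.4 = -15.12°C → T = -2.02°C
3300 → 1500 m (dry descent, 10°C/km): ΔT = +10 × 1.8 = +18°C → T = 15.98°C
Net change vs windward start: 15.98 − 21.1 = -5.12°C

-5.12°C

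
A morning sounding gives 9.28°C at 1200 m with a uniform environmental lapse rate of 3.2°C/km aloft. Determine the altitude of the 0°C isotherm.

4100 m

Height above start = (9.28 − 0) / 3.2 = 2.9 km
Altitude = 1200 m + 2900 m = 4100 m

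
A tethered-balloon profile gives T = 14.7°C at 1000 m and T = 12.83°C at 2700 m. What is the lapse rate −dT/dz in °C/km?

1.1°C/km

Γ = −ΔT/Δz = (14.7 − 12.83) / (2700 − 1000) m
  = 1.87°C / 1.7 km = 1.1°C/km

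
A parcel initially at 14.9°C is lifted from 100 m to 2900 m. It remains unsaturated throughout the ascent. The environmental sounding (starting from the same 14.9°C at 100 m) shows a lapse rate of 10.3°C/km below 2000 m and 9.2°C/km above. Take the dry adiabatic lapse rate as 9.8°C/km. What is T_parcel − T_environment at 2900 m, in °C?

Parcel:
  100 → 2900 m (dry, 9.8°C/km): ΔT = -9.8 × 2.8 = -27.44°C → T = -12.54°C
Environment:
  100 → 2000 m (environment, lower layer, 10.3°C/km): ΔT = -10.3 × 1.9 = -19.57°C → T = -4.67°C
  2000 → 2900 m (environment, upper layer, 9.2°C/km): ΔT = -9.2 × 0.9 = -8.28°C → T = -12.95°C
T_parcel − T_env = -12.54 − (-12.95) = +0.41°C

+0.41°C (parcel warmer than environment)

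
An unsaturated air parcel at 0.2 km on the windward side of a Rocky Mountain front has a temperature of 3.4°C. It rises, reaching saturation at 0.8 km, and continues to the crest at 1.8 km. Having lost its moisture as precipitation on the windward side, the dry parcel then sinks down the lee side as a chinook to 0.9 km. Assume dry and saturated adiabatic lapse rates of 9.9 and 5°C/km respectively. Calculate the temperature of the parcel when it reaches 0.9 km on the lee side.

Dry to 800 m: -9.9 × 0.6 km = -5.94°C, so T = -2.54°C.
Saturated to 1800 m: -5 × 1 km = -5°C, so T = -7.54°C.
Dry descent to 900 m: +9.9 × 0.9 km = +8.91°C, so T = 1.37°C.

1.37°C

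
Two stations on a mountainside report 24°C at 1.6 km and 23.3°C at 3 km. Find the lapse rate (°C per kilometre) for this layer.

0.5°C/km

Γ = −ΔT/Δz = (24 − 23.3) / (3000 − 1600) m
  = 0.7°C / 1.4 km = 0.5°C/km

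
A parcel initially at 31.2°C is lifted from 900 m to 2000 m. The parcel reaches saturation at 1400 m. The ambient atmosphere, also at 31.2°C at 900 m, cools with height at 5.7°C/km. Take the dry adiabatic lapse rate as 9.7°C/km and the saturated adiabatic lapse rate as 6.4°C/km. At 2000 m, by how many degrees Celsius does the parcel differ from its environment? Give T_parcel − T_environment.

-2.42°C (parcel cooler than environment)

Parcel:
  900–1400 m, dry: Δz = 0.5 km ⇒ ΔT = -4.85°C; T = 26.35°C
  1400–2000 m, saturated: Δz = 0.6 km ⇒ ΔT = -3.84°C; T = 22.51°C
Environment:
  900–2000 m, environment: Δz = 1.1 km ⇒ ΔT = -6.27°C; T = 24.93°C
T_parcel − T_env = 22.51 − 24.93 = -2.42°C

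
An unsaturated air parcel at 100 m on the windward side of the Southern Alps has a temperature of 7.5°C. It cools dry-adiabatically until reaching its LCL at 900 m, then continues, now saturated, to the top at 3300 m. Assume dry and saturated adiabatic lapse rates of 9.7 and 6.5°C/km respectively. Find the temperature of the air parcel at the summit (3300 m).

-15.86°C

100–900 m, dry: Δz = 0.8 km ⇒ ΔT = -7.76°C; T = -0.26°C
900–3300 m, saturated: Δz = 2.4 km ⇒ ΔT = -15.6°C; T = -15.86°C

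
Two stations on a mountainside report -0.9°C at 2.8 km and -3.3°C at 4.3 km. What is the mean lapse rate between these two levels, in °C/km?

Γ = −ΔT/Δz = (-0.9 − (-3.3)) / (4300 − 2800) m
  = 2.4°C / 1.5 km = 1.6°C/km

1.6°C/km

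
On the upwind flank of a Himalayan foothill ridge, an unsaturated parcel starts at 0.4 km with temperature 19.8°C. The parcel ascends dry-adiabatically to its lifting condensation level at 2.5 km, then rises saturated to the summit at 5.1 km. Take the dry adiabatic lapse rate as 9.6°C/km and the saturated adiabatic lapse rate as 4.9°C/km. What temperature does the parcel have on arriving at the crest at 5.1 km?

From 400 m to 2500 m (dry): cools by 9.6 × 2.1 = 20.16°C, giving -0.36°C.
From 2500 m to 5100 m (saturated): cools by 4.9 × 2.6 = 12.74°C, giving -13.1°C.

-13.1°C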